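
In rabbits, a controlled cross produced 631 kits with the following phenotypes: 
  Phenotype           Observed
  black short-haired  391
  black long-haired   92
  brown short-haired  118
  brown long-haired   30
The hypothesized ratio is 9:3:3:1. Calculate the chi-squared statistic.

11.775

Expected counts for N = 631 under a 9:3:3:1 ratio (total parts = 16):
  black short-haired: 631 × 9/16 = 354.9375
  black long-haired: 631 × 3/16 = 118.3125
  brown short-haired: 631 × 3/16 = 118.3125
  brown long-haired: 631 × 1/16 = 39.4375
χ² = Σ (O − E)² / E
  black short-haired: (391 − 354.9375)² / 354.9375 = 3.6640
  black long-haired: (92 − 118.3125)² / 118.3125 = 5.8519
  brown short-haired: (118 − 118.3125)² / 118.3125 = 0.0008
  brown long-haired: (30 − 39.4375)² / 39.4375 = 2.2584
χ² = 3.6640 + 5.8519 + 0.0008 + 2.2584 = 11.7751 ≈ 11.775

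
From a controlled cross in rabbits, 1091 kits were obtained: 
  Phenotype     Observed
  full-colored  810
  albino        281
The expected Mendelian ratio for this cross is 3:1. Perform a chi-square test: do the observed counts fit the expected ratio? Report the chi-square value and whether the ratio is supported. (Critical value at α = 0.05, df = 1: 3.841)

0.333; consistent

Under the 3:1 hypothesis (Σ ratio = 4, N = 1091):
  full-colored: 1091 × 3/4 = 818.25
  albino: 1091 × 1/4 = 272.75
χ² = Σ (O − E)² / E
  full-colored: (810 − 818.25)² / 818.25 = 0.0832
  albino: (281 − 272.75)² / 272.75 = 0.2495
χ² = 0.0832 + 0.2495 = 0.3327 ≈ 0.333
Degrees of freedom = 2 − 1 = 1; critical value at α = 0.05 is 3.841.
Since 0.333 < 3.841, we fail to reject the null hypothesis — the data are consistent with the 3:1 ratio.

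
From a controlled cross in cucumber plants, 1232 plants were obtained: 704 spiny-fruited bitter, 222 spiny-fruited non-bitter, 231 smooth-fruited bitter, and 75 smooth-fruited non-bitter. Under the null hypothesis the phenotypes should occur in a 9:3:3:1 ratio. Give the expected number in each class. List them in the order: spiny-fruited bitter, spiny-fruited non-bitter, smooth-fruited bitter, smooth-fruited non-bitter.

Expected counts for N = 1232 under a 9:3:3:1 ratio (total parts = 16):
  spiny-fruited bitter: 1232 × 9/16 = 693
  spiny-fruited non-bitter: 1232 × 3/16 = 231
  smooth-fruited bitter: 1232 × 3/16 = 231
  smooth-fruited non-bitter: 1232 × 1/16 = 77

693, 231, 231, 77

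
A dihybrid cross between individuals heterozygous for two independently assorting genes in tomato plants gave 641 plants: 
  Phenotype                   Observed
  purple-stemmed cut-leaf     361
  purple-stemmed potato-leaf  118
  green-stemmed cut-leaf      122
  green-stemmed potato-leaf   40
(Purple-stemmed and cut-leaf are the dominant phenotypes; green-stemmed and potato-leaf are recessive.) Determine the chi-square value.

A dihybrid F₂ with independent assortment and complete dominance at both loci gives a 9:3:3:1 phenotypic ratio.
Expected counts for N = 641 under a 9:3:3:1 ratio (total parts = 16):
  purple-stemmed cut-leaf: 641 × 9/16 = 360.5625
  purple-stemmed potato-leaf: 641 × 3/16 = 120.1875
  green-stemmed cut-leaf: 641 × 3/16 = 120.1875
  green-stemmed potato-leaf: 641 × 1/16 = 40.0625
χ² = Σ (O − E)² / E
  purple-stemmed cut-leaf: (361 − 360.5625)² / 360.5625 = 0.0005
  purple-stemmed potato-leaf: (118 − 120.1875)² / 120.1875 = 0.0398
  green-stemmed cut-leaf: (122 − 120.1875)² / 120.1875 = 0.0273
  green-stemmed potato-leaf: (40 − 40.0625)² / 40.0625 = 0.0001
χ² = 0.0005 + 0.0398 + 0.0273 + 0.0001 = 0.0677 ≈ 0.068

0.068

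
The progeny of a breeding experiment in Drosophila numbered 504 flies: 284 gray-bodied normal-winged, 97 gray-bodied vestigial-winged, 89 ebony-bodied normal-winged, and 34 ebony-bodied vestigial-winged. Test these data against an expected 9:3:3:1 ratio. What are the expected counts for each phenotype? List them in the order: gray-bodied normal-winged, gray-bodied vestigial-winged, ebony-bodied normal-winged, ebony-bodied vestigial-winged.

Expected counts for N = 504 under a 9:3:3:1 ratio (total parts = 16):
  gray-bodied normal-winged: 504 × 9/16 = 283.5
  gray-bodied vestigial-winged: 504 × 3/16 = 94.5
  ebony-bodied normal-winged: 504 × 3/16 = 94.5
  ebony-bodied vestigial-winged: 504 × 1/16 = 31.5

283.5, 94.5, 94.5, 31.5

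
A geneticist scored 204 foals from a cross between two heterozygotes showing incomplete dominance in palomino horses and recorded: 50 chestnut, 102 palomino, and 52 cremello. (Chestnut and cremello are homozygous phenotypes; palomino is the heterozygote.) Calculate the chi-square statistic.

With incomplete dominance, a heterozygote × heterozygote cross gives a 1:2:1 phenotypic ratio.
Under the 1:2:1 hypothesis (Σ ratio = 4, N = 204):
  chestnut: 204 × 1/4 = 51
  palomino: 204 × 2/4 = 102
  cremello: 204 × 1/4 = 51
χ² = Σ (O − E)² / E
  chestnut: (50 − 51)² / 51 = 0.0196
  palomino: (102 − 102)² / 102 = 0.0000
  cremello: (52 − 51)² / 51 = 0.0196
χ² = 0.0196 + 0.0000 + 0.0196 = 0.0392 ≈ 0.039

0.039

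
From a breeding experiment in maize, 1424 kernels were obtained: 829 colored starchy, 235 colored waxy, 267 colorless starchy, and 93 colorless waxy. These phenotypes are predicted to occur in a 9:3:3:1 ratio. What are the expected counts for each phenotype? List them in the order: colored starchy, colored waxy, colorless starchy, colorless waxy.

Under the 9:3:3:1 hypothesis (Σ ratio = 16, N = 1424):
  colored starchy: 1424 × 9/16 = 801
  colored waxy: 1424 × 3/16 = 267
  colorless starchy: 1424 × 3/16 = 267
  colorless waxy: 1424 × 1/16 = 89

801, 267, 267, 89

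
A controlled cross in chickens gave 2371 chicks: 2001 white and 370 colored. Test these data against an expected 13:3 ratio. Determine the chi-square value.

Total ratio parts = 16. Expected numbers out of 2371:
  white: 2371 × 13/16 = 1926.4375
  colored: 2371 × 3/16 = 444.5625
χ² = Σ (O − E)² / E
  white: (2001 − 1926.4375)² / 1926.4375 = 2.8859
  colored: (370 − 444.5625)² / 444.5625 = 12.5057
χ² = 2.8859 + 12.5057 = 15.3916 ≈ 15.392

15.392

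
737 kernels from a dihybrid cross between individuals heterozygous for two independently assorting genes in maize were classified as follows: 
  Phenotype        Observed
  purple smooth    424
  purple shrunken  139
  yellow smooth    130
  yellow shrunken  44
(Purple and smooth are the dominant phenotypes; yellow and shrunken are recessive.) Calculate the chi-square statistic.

A dihybrid F₂ with independent assortment and complete dominance at both loci gives a 9:3:3:1 phenotypic ratio.
Total ratio parts = 16. Expected numbers out of 737:
  purple smooth: 737 × 9/16 = 414.5625
  purple shrunken: 737 × 3/16 = 138.1875
  yellow smooth: 737 × 3/16 = 138.1875
  yellow shrunken: 737 × 1/16 = 46.0625
χ² = Σ (O − E)² / E
  purple smooth: (424 − 414.5625)² / 414.5625 = 0.2148
  purple shrunken: (139 − 138.1875)² / 138.1875 = 0.0048
  yellow smooth: (130 − 138.1875)² / 138.1875 = 0.4851
  yellow shrunken: (44 − 46.0625)² / 46.0625 = 0.0924
χ² = 0.2148 + 0.0048 + 0.4851 + 0.0924 = 0.7971 ≈ 0.797

0.797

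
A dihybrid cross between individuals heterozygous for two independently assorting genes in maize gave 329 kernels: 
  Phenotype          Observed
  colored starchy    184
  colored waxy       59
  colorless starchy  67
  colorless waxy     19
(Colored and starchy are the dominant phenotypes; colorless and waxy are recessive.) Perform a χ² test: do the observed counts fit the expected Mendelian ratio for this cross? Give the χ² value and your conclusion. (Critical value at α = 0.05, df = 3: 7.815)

A dihybrid F₂ with independent assortment and complete dominance at both loci gives a 9:3:3:1 phenotypic ratio.
The 9:3:3:1 ratio has 16 parts, so with N = 329 the expected counts are:
  colored starchy: 329 × 9/16 = 185.0625
  colored waxy: 329 × 3/16 = 61.6875
  colorless starchy: 329 × 3/16 = 61.6875
  colorless waxy: 329 × 1/16 = 20.5625
χ² = Σ (O − E)² / E
  colored starchy: (184 − 185.0625)² / 185.0625 = 0.0061
  colored waxy: (59 − 61.6875)² / 61.6875 = 0.1171
  colorless starchy: (67 − 61.6875)² / 61.6875 = 0.4575
  colorless waxy: (19 − 20.5625)² / 20.5625 = 0.1187
χ² = 0.0061 + 0.1171 + 0.4575 + 0.1187 = 0.6994 ≈ 0.699
Degrees of freedom = 4 − 1 = 3; critical value at α = 0.05 is 7.815.
Since 0.699 < 7.815, we fail to reject the null hypothesis — the data are consistent with the 9:3:3:1 ratio.

0.699; consistent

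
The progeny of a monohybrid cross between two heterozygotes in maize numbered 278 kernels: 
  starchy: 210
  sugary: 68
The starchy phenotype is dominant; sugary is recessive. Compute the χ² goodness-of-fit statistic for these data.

For a monohybrid cross between heterozygotes with complete dominance, the expected phenotypic ratio is 3:1.
Under the 3:1 hypothesis (Σ ratio = 4, N = 278):
  starchy: 278 × 3/4 = 208.5
  sugary: 278 × 1/4 = 69.5
χ² = Σ (O − E)² / E
  starchy: (210 − 208.5)² / 208.5 = 0.0108
  sugary: (68 − 69.5)² / 69.5 = 0.0324
χ² = 0.0108 + 0.0324 = 0.0432 ≈ 0.043

0.043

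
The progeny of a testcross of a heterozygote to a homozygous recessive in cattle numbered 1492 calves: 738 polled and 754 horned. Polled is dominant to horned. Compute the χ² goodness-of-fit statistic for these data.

A testcross of a heterozygote (Aa × aa) gives a 1:1 phenotypic ratio.
Expected counts for N = 1492 under a 1:1 ratio (total parts = 2):
  polled: 1492 × 1/2 = 746
  horned: 1492 × 1/2 = 746
χ² = Σ (O − E)² / E
  polled: (738 − 746)² / 746 = 0.0858
  horned: (754 − 746)² / 746 = 0.0858
χ² = 0.0858 + 0.0858 = 0.1716 ≈ 0.172

0.172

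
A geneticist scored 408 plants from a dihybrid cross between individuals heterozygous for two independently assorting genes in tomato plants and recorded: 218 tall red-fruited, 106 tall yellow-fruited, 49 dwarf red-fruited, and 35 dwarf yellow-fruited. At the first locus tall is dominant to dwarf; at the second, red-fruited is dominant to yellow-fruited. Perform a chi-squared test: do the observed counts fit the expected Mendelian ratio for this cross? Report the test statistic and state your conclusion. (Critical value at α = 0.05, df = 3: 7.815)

25.377; not consistent

A dihybrid F₂ with independent assortment and complete dominance at both loci gives a 9:3:3:1 phenotypic ratio.
Under the 9:3:3:1 hypothesis (Σ ratio = 16, N = 408):
  tall red-fruited: 408 × 9/16 = 229.5
  tall yellow-fruited: 408 × 3/16 = 76.5
  dwarf red-fruited: 408 × 3/16 = 76.5
  dwarf yellow-fruited: 408 × 1/16 = 25.5
χ² = Σ (O − E)² / E
  tall red-fruited: (218 − 229.5)² / 229.5 = 0.5763
  tall yellow-fruited: (106 − 76.5)² / 76.5 = 11.3758
  dwarf red-fruited: (49 − 76.5)² / 76.5 = 9.8856
  dwarf yellow-fruited: (35 − 25.5)² / 25.5 = 3.5392
χ² = 0.5763 + 11.3758 + 9.8856 + 3.5392 = 25.3769 ≈ 25.377
Degrees of freedom = 4 − 1 = 3; critical value at α = 0.05 is 7.815.
Since 25.377 > 7.815, we reject the null hypothesis — the data do not fit the 9:3:3:1 ratio.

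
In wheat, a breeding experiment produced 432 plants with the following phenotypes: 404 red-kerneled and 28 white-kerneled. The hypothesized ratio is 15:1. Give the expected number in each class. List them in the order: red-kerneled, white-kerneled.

405, 27

The 15:1 ratio has 16 parts, so with N = 432 the expected counts are:
  red-kerneled: 432 × 15/16 = 405
  white-kerneled: 432 × 1/16 = 27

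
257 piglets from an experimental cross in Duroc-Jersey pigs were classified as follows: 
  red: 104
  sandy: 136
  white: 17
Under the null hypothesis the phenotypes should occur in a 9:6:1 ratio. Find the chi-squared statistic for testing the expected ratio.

27.728

Expected counts for N = 257 under a 9:6:1 ratio (total parts = 16):
  red: 257 × 9/16 = 144.5625
  sandy: 257 × 6/16 = 96.375
  white: 257 × 1/16 = 16.0625
χ² = Σ (O − E)² / E
  red: (104 − 144.5625)² / 144.5625 = 11.3813
  sandy: (136 − 96.375)² / 96.375 = 16.2920
  white: (17 − 16.0625)² / 16.0625 = 0.0547
χ² = 11.3813 + 16.2920 + 0.0547 = 27.728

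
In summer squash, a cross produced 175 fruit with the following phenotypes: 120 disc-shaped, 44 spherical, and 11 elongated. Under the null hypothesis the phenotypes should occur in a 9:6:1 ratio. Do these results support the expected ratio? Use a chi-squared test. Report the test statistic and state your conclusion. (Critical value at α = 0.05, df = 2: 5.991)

Expected counts for N = 175 under a 9:6:1 ratio (total parts = 16):
  disc-shaped: 175 × 9/16 = 98.4375
  spherical: 175 × 6/16 = 65.625
  elongated: 175 × 1/16 = 10.9375
χ² = Σ (O − E)² / E
  disc-shaped: (120 − 98.4375)² / 98.4375 = 4.7232
  spherical: (44 − 65.625)² / 65.625 = 7.1260
  elongated: (11 − 10.9375)² / 10.9375 = 0.0004
χ² = 4.7232 + 7.1260 + 0.0004 = 11.8496 ≈ 11.850
Degrees of freedom = 3 − 1 = 2; critical value at α = 0.05 is 5.991.
Since 11.850 > 5.991, we reject the null hypothesis — the data do not fit the 9:6:1 ratio.

11.850; not consistent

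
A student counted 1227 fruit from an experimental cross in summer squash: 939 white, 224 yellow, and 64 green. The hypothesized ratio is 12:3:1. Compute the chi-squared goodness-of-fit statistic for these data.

Under the 12:3:1 hypothesis (Σ ratio = 16, N = 1227):
  white: 1227 × 12/16 = 920.25
  yellow: 1227 × 3/16 = 230.0625
  green: 1227 × 1/16 = 76.6875
χ² = Σ (O − E)² / E
  white: (939 − 920.25)² / 920.25 = 0.3820
  yellow: (224 − 230.0625)² / 230.0625 = 0.1598
  green: (64 − 76.6875)² / 76.6875 = 2.0991
χ² = 0.3820 + 0.1598 + 2.0991 = 2.6409 ≈ 2.641

2.641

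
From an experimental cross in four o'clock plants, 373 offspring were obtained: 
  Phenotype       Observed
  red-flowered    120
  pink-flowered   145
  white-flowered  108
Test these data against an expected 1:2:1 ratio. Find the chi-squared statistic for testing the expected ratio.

The 1:2:1 ratio has 4 parts, so with N = 373 the expected counts are:
  red-flowered: 373 × 1/4 = 93.25
  pink-flowered: 373 × 2/4 = 186.5
  white-flowered: 373 × 1/4 = 93.25
χ² = Σ (O − E)² / E
  red-flowered: (120 − 93.25)² / 93.25 = 7.6736
  pink-flowered: (145 − 186.5)² / 186.5 = 9.2346
  white-flowered: (108 − 93.25)² / 93.25 = 2.3331
χ² = 7.6736 + 9.2346 + 2.3331 = 19.2413 ≈ 19.241

19.241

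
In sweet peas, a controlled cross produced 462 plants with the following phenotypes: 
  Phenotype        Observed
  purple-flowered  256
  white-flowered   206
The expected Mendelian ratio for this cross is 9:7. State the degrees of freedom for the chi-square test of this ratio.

A goodness-of-fit test with 2 phenotype classes has df = 2 − 1 = 1.

1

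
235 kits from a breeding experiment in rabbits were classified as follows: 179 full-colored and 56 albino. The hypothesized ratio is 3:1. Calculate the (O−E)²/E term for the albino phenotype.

Under the 3:1 hypothesis (Σ ratio = 4, N = 235):
  full-colored: 235 × 3/4 = 176.25
  albino: 235 × 1/4 = 58.75
Contribution of albino: (56 − 58.75)² / 58.75 = 0.1287

0.129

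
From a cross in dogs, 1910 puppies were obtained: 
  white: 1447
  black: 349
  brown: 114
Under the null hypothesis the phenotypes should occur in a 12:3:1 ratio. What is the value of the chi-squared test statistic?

Under the 12:3:1 hypothesis (Σ ratio = 16, N = 1910):
  white: 1910 × 12/16 = 1432.5
  black: 1910 × 3/16 = 358.125
  brown: 1910 × 1/16 = 119.375
χ² = Σ (O − E)² / E
  white: (1447 − 1432.5)² / 1432.5 = 0.1468
  black: (349 − 358.125)² / 358.125 = 0.2325
  brown: (114 − 119.375)² / 119.375 = 0.2420
χ² = 0.1468 + 0.2325 + 0.2420 = 0.6213 ≈ 0.621

0.621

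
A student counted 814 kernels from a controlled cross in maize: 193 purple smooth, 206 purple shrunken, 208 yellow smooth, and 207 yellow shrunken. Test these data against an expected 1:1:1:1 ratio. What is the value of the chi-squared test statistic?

0.732

Total ratio parts = 4. Expected numbers out of 814:
  purple smooth: 814 × 1/4 = 203.5
  purple shrunken: 814 × 1/4 = 203.5
  yellow smooth: 814 × 1/4 = 203.5
  yellow shrunken: 814 × 1/4 = 203.5
χ² = Σ (O − E)² / E
  purple smooth: (193 − 203.5)² / 203.5 = 0.5418
  purple shrunken: (206 − 203.5)² / 203.5 = 0.0307
  yellow smooth: (208 − 203.5)² / 203.5 = 0.0995
  yellow shrunken: (207 − 203.5)² / 203.5 = 0.0602
χ² = 0.5418 + 0.0307 + 0.0995 + 0.0602 = 0.7322 ≈ 0.732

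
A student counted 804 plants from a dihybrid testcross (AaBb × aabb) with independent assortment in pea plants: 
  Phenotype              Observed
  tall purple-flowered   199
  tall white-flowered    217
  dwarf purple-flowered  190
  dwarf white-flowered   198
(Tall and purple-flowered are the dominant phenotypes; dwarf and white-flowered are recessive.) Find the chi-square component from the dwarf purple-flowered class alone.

0.602

A dihybrid testcross with independent assortment gives a 1:1:1:1 ratio.
Under the 1:1:1:1 hypothesis (Σ ratio = 4, N = 804):
  tall purple-flowered: 804 × 1/4 = 201
  tall white-flowered: 804 × 1/4 = 201
  dwarf purple-flowered: 804 × 1/4 = 201
  dwarf white-flowered: 804 × 1/4 = 201
Contribution of dwarf purple-flowered: (190 − 201)² / 201 = 0.6020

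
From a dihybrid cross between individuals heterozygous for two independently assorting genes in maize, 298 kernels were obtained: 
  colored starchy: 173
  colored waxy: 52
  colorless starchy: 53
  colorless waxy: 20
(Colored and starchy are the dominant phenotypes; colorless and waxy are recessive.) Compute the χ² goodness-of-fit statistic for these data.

0.691

A dihybrid F₂ with independent assortment and complete dominance at both loci gives a 9:3:3:1 phenotypic ratio.
The 9:3:3:1 ratio has 16 parts, so with N = 298 the expected counts are:
  colored starchy: 298 × 9/16 = 167.625
  colored waxy: 298 × 3/16 = 55.875
  colorless starchy: 298 × 3/16 = 55.875
  colorless waxy: 298 × 1/16 = 18.625
χ² = Σ (O − E)² / E
  colored starchy: (173 − 167.625)² / 167.625 = 0.1724
  colored waxy: (52 − 55.875)² / 55.875 = 0.2687
  colorless starchy: (53 − 55.875)² / 55.875 = 0.1479
  colorless waxy: (20 − 18.625)² / 18.625 = 0.1015
χ² = 0.1724 + 0.2687 + 0.1479 + 0.1015 = 0.6905 ≈ 0.691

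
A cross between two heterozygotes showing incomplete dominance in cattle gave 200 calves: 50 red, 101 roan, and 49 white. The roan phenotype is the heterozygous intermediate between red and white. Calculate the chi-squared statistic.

0.030

With incomplete dominance, a heterozygote × heterozygote cross gives a 1:2:1 phenotypic ratio.
Expected counts for N = 200 under a 1:2:1 ratio (total parts = 4):
  red: 200 × 1/4 = 50
  roan: 200 × 2/4 = 100
  white: 200 × 1/4 = 50
χ² = Σ (O − E)² / E
  red: (50 − 50)² / 50 = 0.0000
  roan: (101 − 100)² / 100 = 0.0100
  white: (49 − 50)² / 50 = 0.0200
χ² = 0.0000 + 0.0100 + 0.0200 = 0.030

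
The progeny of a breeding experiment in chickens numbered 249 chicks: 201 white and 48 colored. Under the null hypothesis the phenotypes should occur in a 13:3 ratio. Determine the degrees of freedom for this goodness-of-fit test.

1

A goodness-of-fit test with 2 phenotype classes has df = 2 − 1 = 1.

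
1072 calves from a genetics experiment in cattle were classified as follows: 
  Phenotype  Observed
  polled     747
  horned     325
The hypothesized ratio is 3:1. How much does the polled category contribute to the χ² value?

Total ratio parts = 4. Expected numbers out of 1072:
  polled: 1072 × 3/4 = 804
  horned: 1072 × 1/4 = 268
Contribution of polled: (747 − 804)² / 804 = 4.0410

4.041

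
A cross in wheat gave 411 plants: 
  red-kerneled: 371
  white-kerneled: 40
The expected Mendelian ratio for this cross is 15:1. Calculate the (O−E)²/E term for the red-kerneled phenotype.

The 15:1 ratio has 16 parts, so with N = 411 the expected counts are:
  red-kerneled: 411 × 15/16 = 385.3125
  white-kerneled: 411 × 1/16 = 25.6875
Contribution of red-kerneled: (371 − 385.3125)² / 385.3125 = 0.5316

0.532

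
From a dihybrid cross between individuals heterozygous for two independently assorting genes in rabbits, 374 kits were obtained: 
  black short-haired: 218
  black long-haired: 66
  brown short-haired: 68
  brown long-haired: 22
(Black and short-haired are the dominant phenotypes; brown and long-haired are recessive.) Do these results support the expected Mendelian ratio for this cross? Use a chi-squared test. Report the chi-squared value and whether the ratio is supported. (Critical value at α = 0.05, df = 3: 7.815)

0.664; consistent

A dihybrid F₂ with independent assortment and complete dominance at both loci gives a 9:3:3:1 phenotypic ratio.
Total ratio parts = 16. Expected numbers out of 374:
  black short-haired: 374 × 9/16 = 210.375
  black long-haired: 374 × 3/16 = 70.125
  brown short-haired: 374 × 3/16 = 70.125
  brown long-haired: 374 × 1/16 = 23.375
χ² = Σ (O − E)² / E
  black short-haired: (218 − 210.375)² / 210.375 = 0.2764
  black long-haired: (66 − 70.125)² / 70.125 = 0.2426
  brown short-haired: (68 − 70.125)² / 70.125 = 0.0644
  brown long-haired: (22 − 23.375)² / 23.375 = 0.0809
χ² = 0.2764 + 0.2426 + 0.0644 + 0.0809 = 0.6643 ≈ 0.664
Degrees of freedom = 4 − 1 = 3; critical value at α = 0.05 is 7.815.
Since 0.664 < 7.815, we fail to reject the null hypothesis — the data are consistent with the 9:3:3:1 ratio.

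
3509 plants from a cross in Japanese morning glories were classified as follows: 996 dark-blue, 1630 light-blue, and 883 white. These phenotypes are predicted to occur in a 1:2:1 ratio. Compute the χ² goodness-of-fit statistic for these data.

24.947

The 1:2:1 ratio has 4 parts, so with N = 3509 the expected counts are:
  dark-blue: 3509 × 1/4 = 877.25
  light-blue: 3509 × 2/4 = 1754.5
  white: 3509 × 1/4 = 877.25
χ² = Σ (O − E)² / E
  dark-blue: (996 − 877.25)² / 877.25 = 16.0747
  light-blue: (1630 − 1754.5)² / 1754.5 = 8.8346
  white: (883 − 877.25)² / 877.25 = 0.0377
χ² = 16.0747 + 8.8346 + 0.0377 = 24.947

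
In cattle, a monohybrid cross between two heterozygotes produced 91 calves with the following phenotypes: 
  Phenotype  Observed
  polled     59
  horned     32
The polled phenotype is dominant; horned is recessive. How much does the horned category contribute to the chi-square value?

3.761

For a monohybrid cross between heterozygotes with complete dominance, the expected phenotypic ratio is 3:1.
Expected counts for N = 91 under a 3:1 ratio (total parts = 4):
  polled: 91 × 3/4 = 68.25
  horned: 91 × 1/4 = 22.75
Contribution of horned: (32 − 22.75)² / 22.75 = 3.7610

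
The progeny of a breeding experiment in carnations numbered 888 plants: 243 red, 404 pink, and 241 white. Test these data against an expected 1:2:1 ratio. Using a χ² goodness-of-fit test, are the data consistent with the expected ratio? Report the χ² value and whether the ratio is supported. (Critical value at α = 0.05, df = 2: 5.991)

The 1:2:1 ratio has 4 parts, so with N = 888 the expected counts are:
  red: 888 × 1/4 = 222
  pink: 888 × 2/4 = 444
  white: 888 × 1/4 = 222
χ² = Σ (O − E)² / E
  red: (243 − 222)² / 222 = 1.9865
  pink: (404 − 444)² / 444 = 3.6036
  white: (241 − 222)² / 222 = 1.6261
χ² = 1.9865 + 3.6036 + 1.6261 = 7.2162 ≈ 7.216
Degrees of freedom = 3 − 1 = 2; critical value at α = 0.05 is 5.991.
Since 7.216 > 5.991, we reject the null hypothesis — the data do not fit the 1:2:1 ratio.

7.216; not consistent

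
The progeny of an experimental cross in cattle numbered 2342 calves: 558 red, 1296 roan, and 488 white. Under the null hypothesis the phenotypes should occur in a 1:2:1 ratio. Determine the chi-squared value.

30.871

Total ratio parts = 4. Expected numbers out of 2342:
  red: 2342 × 1/4 = 585.5
  roan: 2342 × 2/4 = 1171
  white: 2342 × 1/4 = 585.5
χ² = Σ (O − E)² / E
  red: (558 − 585.5)² / 585.5 = 1.2916
  roan: (1296 − 1171)² / 1171 = 13.3433
  white: (488 − 585.5)² / 585.5 = 16.2361
χ² = 1.2916 + 13.3433 + 16.2361 = 30.871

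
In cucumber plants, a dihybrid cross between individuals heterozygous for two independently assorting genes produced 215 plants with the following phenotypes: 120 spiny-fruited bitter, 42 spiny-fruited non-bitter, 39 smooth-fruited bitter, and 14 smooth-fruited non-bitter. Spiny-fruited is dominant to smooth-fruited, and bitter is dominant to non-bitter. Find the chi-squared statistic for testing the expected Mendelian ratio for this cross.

A dihybrid F₂ with independent assortment and complete dominance at both loci gives a 9:3:3:1 phenotypic ratio.
Under the 9:3:3:1 hypothesis (Σ ratio = 16, N = 215):
  spiny-fruited bitter: 215 × 9/16 = 120.9375
  spiny-fruited non-bitter: 215 × 3/16 = 40.3125
  smooth-fruited bitter: 215 × 3/16 = 40.3125
  smooth-fruited non-bitter: 215 × 1/16 = 13.4375
χ² = Σ (O − E)² / E
  spiny-fruited bitter: (120 − 120.9375)² / 120.9375 = 0.0073
  spiny-fruited non-bitter: (42 − 40.3125)² / 40.3125 = 0.0706
  smooth-fruited bitter: (39 − 40.3125)² / 40.3125 = 0.0427
  smooth-fruited non-bitter: (14 − 13.4375)² / 13.4375 = 0.0235
χ² = 0.0073 + 0.0706 + 0.0427 + 0.0235 = 0.1441 ≈ 0.144

0.144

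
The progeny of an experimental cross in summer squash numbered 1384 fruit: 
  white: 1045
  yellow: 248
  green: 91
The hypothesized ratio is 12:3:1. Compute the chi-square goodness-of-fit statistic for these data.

Under the 12:3:1 hypothesis (Σ ratio = 16, N = 1384):
  white: 1384 × 12/16 = 1038
  yellow: 1384 × 3/16 = 259.5
  green: 1384 × 1/16 = 86.5
χ² = Σ (O − E)² / E
  white: (1045 − 1038)² / 1038 = 0.0472
  yellow: (248 − 259.5)² / 259.5 = 0.5096
  green: (91 − 86.5)² / 86.5 = 0.2341
χ² = 0.0472 + 0.5096 + 0.2341 = 0.7909 ≈ 0.791

0.791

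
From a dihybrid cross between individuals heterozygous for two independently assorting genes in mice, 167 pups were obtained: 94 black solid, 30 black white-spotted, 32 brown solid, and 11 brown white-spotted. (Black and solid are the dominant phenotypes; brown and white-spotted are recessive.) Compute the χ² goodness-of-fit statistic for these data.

A dihybrid F₂ with independent assortment and complete dominance at both loci gives a 9:3:3:1 phenotypic ratio.
Under the 9:3:3:1 hypothesis (Σ ratio = 16, N = 167):
  black solid: 167 × 9/16 = 93.9375
  black white-spotted: 167 × 3/16 = 31.3125
  brown solid: 167 × 3/16 = 31.3125
  brown white-spotted: 167 × 1/16 = 10.4375
χ² = Σ (O − E)² / E
  black solid: (94 − 93.9375)² / 93.9375 = 0.0000
  black white-spotted: (30 − 31.3125)² / 31.3125 = 0.0550
  brown solid: (32 − 31.3125)² / 31.3125 = 0.0151
  brown white-spotted: (11 − 10.4375)² / 10.4375 = 0.0303
χ² = 0.0000 + 0.0550 + 0.0151 + 0.0303 = 0.1004 ≈ 0.100

0.100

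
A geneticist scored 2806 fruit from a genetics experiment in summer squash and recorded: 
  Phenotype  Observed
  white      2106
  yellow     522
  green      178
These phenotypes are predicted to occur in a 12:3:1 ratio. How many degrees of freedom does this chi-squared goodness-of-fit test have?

2

A goodness-of-fit test with 3 phenotype classes has df = 3 − 1 = 2.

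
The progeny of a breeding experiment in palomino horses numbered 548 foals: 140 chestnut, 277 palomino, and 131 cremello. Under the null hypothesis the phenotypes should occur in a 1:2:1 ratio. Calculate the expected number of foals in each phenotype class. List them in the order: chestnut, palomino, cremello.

Total ratio parts = 4. Expected numbers out of 548:
  chestnut: 548 × 1/4 = 137
  palomino: 548 × 2/4 = 274
  cremello: 548 × 1/4 = 137

137, 274, 137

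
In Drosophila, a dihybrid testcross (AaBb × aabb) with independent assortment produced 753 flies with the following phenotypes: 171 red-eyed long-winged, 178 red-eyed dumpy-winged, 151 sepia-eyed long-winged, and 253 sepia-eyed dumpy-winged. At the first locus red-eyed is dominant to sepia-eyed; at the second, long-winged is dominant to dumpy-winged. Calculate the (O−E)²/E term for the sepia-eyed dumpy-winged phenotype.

A dihybrid testcross with independent assortment gives a 1:1:1:1 ratio.
The 1:1:1:1 ratio has 4 parts, so with N = 753 the expected counts are:
  red-eyed long-winged: 753 × 1/4 = 188.25
  red-eyed dumpy-winged: 753 × 1/4 = 188.25
  sepia-eyed long-winged: 753 × 1/4 = 188.25
  sepia-eyed dumpy-winged: 753 × 1/4 = 188.25
Contribution of sepia-eyed dumpy-winged: (253 − 188.25)² / 188.25 = 22.2712

22.271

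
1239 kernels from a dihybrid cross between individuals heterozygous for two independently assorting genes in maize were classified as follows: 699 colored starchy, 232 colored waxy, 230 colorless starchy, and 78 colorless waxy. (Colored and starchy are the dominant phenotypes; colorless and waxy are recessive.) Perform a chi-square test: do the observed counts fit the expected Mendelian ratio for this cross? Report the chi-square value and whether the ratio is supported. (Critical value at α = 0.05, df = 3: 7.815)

A dihybrid F₂ with independent assortment and complete dominance at both loci gives a 9:3:3:1 phenotypic ratio.
The 9:3:3:1 ratio has 16 parts, so with N = 1239 the expected counts are:
  colored starchy: 1239 × 9/16 = 696.9375
  colored waxy: 1239 × 3/16 = 232.3125
  colorless starchy: 1239 × 3/16 = 232.3125
  colorless waxy: 1239 × 1/16 = 77.4375
χ² = Σ (O − E)² / E
  colored starchy: (699 − 696.9375)² / 696.9375 = 0.0061
  colored waxy: (232 − 232.3125)² / 232.3125 = 0.0004
  colorless starchy: (230 − 232.3125)² / 232.3125 = 0.0230
  colorless waxy: (78 − 77.4375)² / 77.4375 = 0.0041
χ² = 0.0061 + 0.0004 + 0.0230 + 0.0041 = 0.0336 ≈ 0.034
Degrees of freedom = 4 − 1 = 3; critical value at α = 0.05 is 7.815.
Since 0.034 < 7.815, we fail to reject the null hypothesis — the data are consistent with the 9:3:3:1 ratio.

0.034; consistent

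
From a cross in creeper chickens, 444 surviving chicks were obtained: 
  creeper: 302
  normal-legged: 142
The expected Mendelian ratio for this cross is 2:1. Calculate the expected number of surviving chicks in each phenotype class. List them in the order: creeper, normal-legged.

Under the 2:1 hypothesis (Σ ratio = 3, N = 444):
  creeper: 444 × 2/3 = 296
  normal-legged: 444 × 1/3 = 148

296, 148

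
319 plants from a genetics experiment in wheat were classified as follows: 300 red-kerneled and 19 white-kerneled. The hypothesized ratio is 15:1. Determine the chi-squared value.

Under the 15:1 hypothesis (Σ ratio = 16, N = 319):
  red-kerneled: 319 × 15/16 = 299.0625
  white-kerneled: 319 × 1/16 = 19.9375
χ² = Σ (O − E)² / E
  red-kerneled: (300 − 299.0625)² / 299.0625 = 0.0029
  white-kerneled: (19 − 19.9375)² / 19.9375 = 0.0441
χ² = 0.0029 + 0.0441 = 0.047

0.047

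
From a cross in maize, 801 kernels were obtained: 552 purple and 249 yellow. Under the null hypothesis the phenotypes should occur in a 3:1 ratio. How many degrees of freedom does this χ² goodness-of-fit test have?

A goodness-of-fit test with 2 phenotype classes has df = 2 − 1 = 1.

1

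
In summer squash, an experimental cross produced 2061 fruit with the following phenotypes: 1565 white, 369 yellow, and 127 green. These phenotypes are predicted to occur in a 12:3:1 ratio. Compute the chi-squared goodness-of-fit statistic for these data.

The 12:3:1 ratio has 16 parts, so with N = 2061 the expected counts are:
  white: 2061 × 12/16 = 1545.75
  yellow: 2061 × 3/16 = 386.4375
  green: 2061 × 1/16 = 128.8125
χ² = Σ (O − E)² / E
  white: (1565 − 1545.75)² / 1545.75 = 0.2397
  yellow: (369 − 386.4375)² / 386.4375 = 0.7868
  green: (127 − 128.8125)² / 128.8125 = 0.0255
χ² = 0.2397 + 0.7868 + 0.0255 = 1.052

1.052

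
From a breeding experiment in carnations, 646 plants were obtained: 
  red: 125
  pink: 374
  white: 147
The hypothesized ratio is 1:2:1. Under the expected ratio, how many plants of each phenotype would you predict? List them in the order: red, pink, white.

161.5, 323, 161.5

Total ratio parts = 4. Expected numbers out of 646:
  red: 646 × 1/4 = 161.5
  pink: 646 × 2/4 = 323
  white: 646 × 1/4 = 161.5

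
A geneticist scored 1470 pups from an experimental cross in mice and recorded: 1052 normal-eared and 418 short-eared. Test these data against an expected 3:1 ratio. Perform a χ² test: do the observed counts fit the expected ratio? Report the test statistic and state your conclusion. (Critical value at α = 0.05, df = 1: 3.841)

9.253; not consistent

Expected counts for N = 1470 under a 3:1 ratio (total parts = 4):
  normal-eared: 1470 × 3/4 = 1102.5
  short-eared: 1470 × 1/4 = 367.5
χ² = Σ (O − E)² / E
  normal-eared: (1052 − 1102.5)² / 1102.5 = 2.3132
  short-eared: (418 − 367.5)² / 367.5 = 6.9395
χ² = 2.3132 + 6.9395 = 9.2527 ≈ 9.253
Degrees of freedom = 2 − 1 = 1; critical value at α = 0.05 is 3.841.
Since 9.253 > 3.841, we reject the null hypothesis — the data do not fit the 3:1 ratio.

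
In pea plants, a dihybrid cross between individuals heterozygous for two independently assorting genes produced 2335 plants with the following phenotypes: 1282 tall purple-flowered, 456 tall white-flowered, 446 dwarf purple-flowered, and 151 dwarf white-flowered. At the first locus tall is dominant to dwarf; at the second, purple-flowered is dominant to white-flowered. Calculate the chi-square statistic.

A dihybrid F₂ with independent assortment and complete dominance at both loci gives a 9:3:3:1 phenotypic ratio.
The 9:3:3:1 ratio has 16 parts, so with N = 2335 the expected counts are:
  tall purple-flowered: 2335 × 9/16 = 1313.4375
  tall white-flowered: 2335 × 3/16 = 437.8125
  dwarf purple-flowered: 2335 × 3/16 = 437.8125
  dwarf white-flowered: 2335 × 1/16 = 145.9375
χ² = Σ (O − E)² / E
  tall purple-flowered: (1282 − 1313.4375)² / 1313.4375 = 0.7525
  tall white-flowered: (456 − 437.8125)² / 437.8125 = 0.7555
  dwarf purple-flowered: (446 − 437.8125)² / 437.8125 = 0.1531
  dwarf white-flowered: (151 − 145.9375)² / 145.9375 = 0.1756
χ² = 0.7525 + 0.7555 + 0.1531 + 0.1756 = 1.8367 ≈ 1.837

1.837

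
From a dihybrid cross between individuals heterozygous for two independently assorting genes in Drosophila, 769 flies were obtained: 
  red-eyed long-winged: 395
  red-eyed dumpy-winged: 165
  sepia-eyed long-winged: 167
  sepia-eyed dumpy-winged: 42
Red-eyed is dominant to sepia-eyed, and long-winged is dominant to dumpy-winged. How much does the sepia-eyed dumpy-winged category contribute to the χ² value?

0.765

A dihybrid F₂ with independent assortment and complete dominance at both loci gives a 9:3:3:1 phenotypic ratio.
Under the 9:3:3:1 hypothesis (Σ ratio = 16, N = 769):
  red-eyed long-winged: 769 × 9/16 = 432.5625
  red-eyed dumpy-winged: 769 × 3/16 = 144.1875
  sepia-eyed long-winged: 769 × 3/16 = 144.1875
  sepia-eyed dumpy-winged: 769 × 1/16 = 48.0625
Contribution of sepia-eyed dumpy-winged: (42 − 48.0625)² / 48.0625 = 0.7647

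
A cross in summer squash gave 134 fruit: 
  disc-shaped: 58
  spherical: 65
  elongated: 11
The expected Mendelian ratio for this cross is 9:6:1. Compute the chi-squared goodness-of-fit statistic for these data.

The 9:6:1 ratio has 16 parts, so with N = 134 the expected counts are:
  disc-shaped: 134 × 9/16 = 75.375
  spherical: 134 × 6/16 = 50.25
  elongated: 134 × 1/16 = 8.375
χ² = Σ (O − E)² / E
  disc-shaped: (58 − 75.375)² / 75.375 = 4.0052
  spherical: (65 − 50.25)² / 50.25 = 4.3296
  elongated: (11 − 8.375)² / 8.375 = 0.8228
χ² = 4.0052 + 4.3296 + 0.8228 = 9.1576 ≈ 9.158

9.158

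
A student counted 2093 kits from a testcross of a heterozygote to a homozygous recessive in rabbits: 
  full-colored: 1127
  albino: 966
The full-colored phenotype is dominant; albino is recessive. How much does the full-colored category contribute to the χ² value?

A testcross of a heterozygote (Aa × aa) gives a 1:1 phenotypic ratio.
Under the 1:1 hypothesis (Σ ratio = 2, N = 2093):
  full-colored: 2093 × 1/2 = 1046.5
  albino: 2093 × 1/2 = 1046.5
Contribution of full-colored: (1127 − 1046.5)² / 1046.5 = 6.1923

6.192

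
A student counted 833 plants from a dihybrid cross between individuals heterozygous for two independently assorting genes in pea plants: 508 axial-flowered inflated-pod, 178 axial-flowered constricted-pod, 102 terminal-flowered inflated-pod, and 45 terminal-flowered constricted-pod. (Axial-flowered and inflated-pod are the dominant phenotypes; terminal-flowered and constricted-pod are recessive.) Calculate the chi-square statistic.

26.123

A dihybrid F₂ with independent assortment and complete dominance at both loci gives a 9:3:3:1 phenotypic ratio.
Under the 9:3:3:1 hypothesis (Σ ratio = 16, N = 833):
  axial-flowered inflated-pod: 833 × 9/16 = 468.5625
  axial-flowered constricted-pod: 833 × 3/16 = 156.1875
  terminal-flowered inflated-pod: 833 × 3/16 = 156.1875
  terminal-flowered constricted-pod: 833 × 1/16 = 52.0625
χ² = Σ (O − E)² / E
  axial-flowered inflated-pod: (508 − 468.5625)² / 468.5625 = 3.3193
  axial-flowered constricted-pod: (178 − 156.1875)² / 156.1875 = 3.0462
  terminal-flowered inflated-pod: (102 − 156.1875)² / 156.1875 = 18.7997
  terminal-flowered constricted-pod: (45 − 52.0625)² / 52.0625 = 0.9581
χ² = 3.3193 + 3.0462 + 18.7997 + 0.9581 = 26.1233 ≈ 26.123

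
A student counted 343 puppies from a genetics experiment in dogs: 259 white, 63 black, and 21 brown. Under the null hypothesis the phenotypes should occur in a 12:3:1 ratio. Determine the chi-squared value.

Expected counts for N = 343 under a 12:3:1 ratio (total parts = 16):
  white: 343 × 12/16 = 257.25
  black: 343 × 3/16 = 64.3125
  brown: 343 × 1/16 = 21.4375
χ² = Σ (O − E)² / E
  white: (259 − 257.25)² / 257.25 = 0.0119
  black: (63 − 64.3125)² / 64.3125 = 0.0268
  brown: (21 − 21.4375)² / 21.4375 = 0.0089
χ² = 0.0119 + 0.0268 + 0.0089 = 0.0476 ≈ 0.048

0.048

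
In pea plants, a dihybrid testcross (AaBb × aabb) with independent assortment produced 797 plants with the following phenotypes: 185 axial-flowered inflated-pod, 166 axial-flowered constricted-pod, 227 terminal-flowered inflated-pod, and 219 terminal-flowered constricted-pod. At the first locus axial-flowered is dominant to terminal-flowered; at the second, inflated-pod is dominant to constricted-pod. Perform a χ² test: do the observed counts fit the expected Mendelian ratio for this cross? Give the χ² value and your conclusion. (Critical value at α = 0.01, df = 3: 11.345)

A dihybrid testcross with independent assortment gives a 1:1:1:1 ratio.
The 1:1:1:1 ratio has 4 parts, so with N = 797 the expected counts are:
  axial-flowered inflated-pod: 797 × 1/4 = 199.25
  axial-flowered constricted-pod: 797 × 1/4 = 199.25
  terminal-flowered inflated-pod: 797 × 1/4 = 199.25
  terminal-flowered constricted-pod: 797 × 1/4 = 199.25
χ² = Σ (O − E)² / E
  axial-flowered inflated-pod: (185 − 199.25)² / 199.25 = 1.0191
  axial-flowered constricted-pod: (166 − 199.25)² / 199.25 = 5.5486
  terminal-flowered inflated-pod: (227 − 199.25)² / 199.25 = 3.8648
  terminal-flowered constricted-pod: (219 − 199.25)² / 199.25 = 1.9577
χ² = 1.0191 + 5.5486 + 3.8648 + 1.9577 = 12.3902 ≈ 12.390
Degrees of freedom = 4 − 1 = 3; critical value at α = 0.01 is 11.345.
Since 12.390 > 11.345, we reject the null hypothesis — the data do not fit the 1:1:1:1 ratio.

12.390; not consistent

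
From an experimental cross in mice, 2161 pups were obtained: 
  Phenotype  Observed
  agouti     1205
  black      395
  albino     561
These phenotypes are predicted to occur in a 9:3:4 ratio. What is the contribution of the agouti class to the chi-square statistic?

Expected counts for N = 2161 under a 9:3:4 ratio (total parts = 16):
  agouti: 2161 × 9/16 = 1215.5625
  black: 2161 × 3/16 = 405.1875
  albino: 2161 × 4/16 = 540.25
Contribution of agouti: (1205 − 1215.5625)² / 1215.5625 = 0.0918

0.092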